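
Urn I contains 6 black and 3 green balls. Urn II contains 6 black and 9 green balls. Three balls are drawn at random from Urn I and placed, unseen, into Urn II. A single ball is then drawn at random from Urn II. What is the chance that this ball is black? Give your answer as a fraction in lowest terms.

4/9

Condition on how many of the transferred balls are black (from Urn I: 6 black of 9; then Urn II has 18 total).
  0 black: C(6,0)C(3,3)/C(9,3) = 1/84; then P = 6/18
  1 black: C(6,1)C(3,2)/C(9,3) = 3/14; then P = 7/18
  2 black: C(6,2)C(3,1)/C(9,3) = 15/28; then P = 8/18
  3 black: C(6,3)C(3,0)/C(9,3) = 5/21; then P = 9/18
P(black from Urn II) = 4/9 ≈ 0.4444.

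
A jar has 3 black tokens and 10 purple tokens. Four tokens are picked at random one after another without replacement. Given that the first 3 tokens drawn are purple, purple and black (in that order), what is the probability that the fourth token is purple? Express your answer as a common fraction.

After removing 1 black, 2 purple, the jar has 8 purple out of 10 remaining.
P(fourth is purple | given) = 8/10 = 4/5 ≈ 0.8000.

4/5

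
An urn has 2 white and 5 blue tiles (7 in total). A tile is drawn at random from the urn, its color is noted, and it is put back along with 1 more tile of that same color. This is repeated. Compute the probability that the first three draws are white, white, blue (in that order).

Track the composition after each reinforcement of +1.
P = (2/7) · (3/8) · (5/9) = 5/84 ≈ 0.0595.

5/84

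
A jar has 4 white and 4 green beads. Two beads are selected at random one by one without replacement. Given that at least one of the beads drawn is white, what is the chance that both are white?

P(both white) = C(4,2)/C(8,2) = 3/14; P(at least one white) = 1 − C(4,2)/C(8,2) = 11/14.
Since 'both white' ⊆ 'at least one white', P(both | at least one) = 3/14 / 11/14 = 3/11 ≈ 0.2727.

3/11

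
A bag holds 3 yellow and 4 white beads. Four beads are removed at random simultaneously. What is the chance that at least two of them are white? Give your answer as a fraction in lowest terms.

31/35

Sum the hypergeometric tail for j = 2,…,4 white beads.
Favorable = C(4,2)·C(3,2) + C(4,3)·C(3,1) + C(4,4)·C(3,0) = 31; total = C(7,4) = 35.
P = 31/35 = 31/35 ≈ 0.8857.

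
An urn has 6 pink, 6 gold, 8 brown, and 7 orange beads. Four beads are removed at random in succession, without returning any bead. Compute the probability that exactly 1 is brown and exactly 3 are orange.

28/1755

Unordered draws without replacement: count favorable combinations over C(27,4).
Favorable = C(6,0) · C(6,0) · C(8,1) · C(7,3) = 280; total = C(27,4) = 17550.
P = 280/17550 = 28/1755 ≈ 0.0160.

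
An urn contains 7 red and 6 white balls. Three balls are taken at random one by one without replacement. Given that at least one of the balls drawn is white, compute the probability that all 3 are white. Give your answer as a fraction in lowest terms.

P(all 3 white) = C(6,3)/C(13,3) = 10/143; P(at least one white) = 1 − C(7,3)/C(13,3) = 251/286.
Since 'all 3 white' ⊆ 'at least one white', P(all 3 | at least one) = 10/143 / 251/286 = 20/251 ≈ 0.0797.

20/251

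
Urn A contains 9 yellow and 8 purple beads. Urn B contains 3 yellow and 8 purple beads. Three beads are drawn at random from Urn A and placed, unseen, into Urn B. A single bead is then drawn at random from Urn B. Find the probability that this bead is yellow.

Condition on how many of the transferred beads are yellow (from Urn A: 9 yellow of 17; then Urn B has 14 total).
  0 yellow: C(9,0)C(8,3)/C(17,3) = 7/85; then P = 3/14
  1 yellow: C(9,1)C(8,2)/C(17,3) = 63/170; then P = 4/14
  2 yellow: C(9,2)C(8,1)/C(17,3) = 36/85; then P = 5/14
  3 yellow: C(9,3)C(8,0)/C(17,3) = 21/170; then P = 6/14
P(yellow from Urn B) = 39/119 ≈ 0.3277.

39/119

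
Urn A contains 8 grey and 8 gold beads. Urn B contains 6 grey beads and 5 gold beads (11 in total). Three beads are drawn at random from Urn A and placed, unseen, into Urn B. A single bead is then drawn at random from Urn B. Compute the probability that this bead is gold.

13/28

Condition on how many of the transferred beads are gold (from Urn A: 8 gold of 16; then Urn B has 14 total).
  0 gold: C(8,0)C(8,3)/C(16,3) = 1/10; then P = 5/14
  1 gold: C(8,1)C(8,2)/C(16,3) = 2/5; then P = 6/14
  2 gold: C(8,2)C(8,1)/C(16,3) = 2/5; then P = 7/14
  3 gold: C(8,3)C(8,0)/C(16,3) = 1/10; then P = 8/14
P(gold from Urn B) = 13/28 ≈ 0.4643.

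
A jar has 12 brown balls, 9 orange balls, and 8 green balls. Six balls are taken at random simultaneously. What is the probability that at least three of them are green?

Sum the hypergeometric tail for j = 3,…,6 green balls.
Favorable = C(8,3)·C(21,3) + C(8,4)·C(21,2) + C(8,5)·C(21,1) + C(8,6)·C(21,0) = 90384; total = C(29,6) = 475020.
P = 90384/475020 = 1076/5655 ≈ 0.1903.

1076/5655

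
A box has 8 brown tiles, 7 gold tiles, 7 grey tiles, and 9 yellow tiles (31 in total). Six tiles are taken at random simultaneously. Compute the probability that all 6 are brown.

4/105183

Unordered draws without replacement: count favorable combinations over C(31,6).
Favorable = C(8,6) · C(7,0) · C(7,0) · C(9,0) = 28; total = C(31,6) = 736281.
P = 28/736281 = 4/105183 ≈ 0.0000.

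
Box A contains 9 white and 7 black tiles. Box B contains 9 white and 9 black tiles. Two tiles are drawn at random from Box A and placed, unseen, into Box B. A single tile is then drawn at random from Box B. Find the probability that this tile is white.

Condition on how many of the transferred tiles are white (from Box A: 9 white of 16; then Box B has 20 total).
  0 white: C(9,0)C(7,2)/C(16,2) = 7/40; then P = 9/20
  1 white: C(9,1)C(7,1)/C(16,2) = 21/40; then P = 10/20
  2 white: C(9,2)C(7,0)/C(16,2) = 3/10; then P = 11/20
P(white from Box B) = 81/160 ≈ 0.5062.

81/160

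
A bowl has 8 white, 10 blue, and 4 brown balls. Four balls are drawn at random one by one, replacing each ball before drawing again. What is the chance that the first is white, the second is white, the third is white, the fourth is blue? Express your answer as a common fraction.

320/14641

Multiply the conditional probability of each draw in order, with replacement (the composition resets each draw).
P = (8/22) · (8/22) · (8/22) · (10/22) = 320/14641 ≈ 0.0219.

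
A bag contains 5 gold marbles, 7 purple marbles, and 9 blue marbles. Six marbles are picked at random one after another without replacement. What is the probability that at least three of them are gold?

Sum the hypergeometric tail for j = 3,…,5 gold marbles.
Favorable = C(5,3)·C(16,3) + C(5,4)·C(16,2) + C(5,5)·C(16,1) = 6216; total = C(21,6) = 54264.
P = 6216/54264 = 37/323 ≈ 0.1146.

37/323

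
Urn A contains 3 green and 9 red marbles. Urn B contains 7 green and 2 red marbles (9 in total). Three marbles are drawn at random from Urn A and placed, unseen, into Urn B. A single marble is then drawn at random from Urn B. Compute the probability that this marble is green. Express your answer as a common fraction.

Condition on how many of the transferred marbles are green (from Urn A: 3 green of 12; then Urn B has 12 total).
  0 green: C(3,0)C(9,3)/C(12,3) = 21/55; then P = 7/12
  1 green: C(3,1)C(9,2)/C(12,3) = 27/55; then P = 8/12
  2 green: C(3,2)C(9,1)/C(12,3) = 27/220; then P = 9/12
  3 green: C(3,3)C(9,0)/C(12,3) = 1/220; then P = 10/12
P(green from Urn B) = 31/48 ≈ 0.6458.

31/48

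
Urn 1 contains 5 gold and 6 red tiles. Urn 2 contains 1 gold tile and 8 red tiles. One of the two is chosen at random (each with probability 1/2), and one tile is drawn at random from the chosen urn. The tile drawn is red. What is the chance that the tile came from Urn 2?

44/71

P(red | Urn 1) = 6/11; P(red | Urn 2) = 8/9.
P(red) = 1/2·6/11 + 1/2·8/9 = 71/99.
By Bayes' rule, P(Urn 2 | red) = 4/9 / 71/99 = 44/71 ≈ 0.6197.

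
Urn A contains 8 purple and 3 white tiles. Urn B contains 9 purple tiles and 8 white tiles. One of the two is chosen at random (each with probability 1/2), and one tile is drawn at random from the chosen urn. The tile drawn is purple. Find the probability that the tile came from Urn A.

P(purple | Urn A) = 8/11; P(purple | Urn B) = 9/17.
P(purple) = 1/2·8/11 + 1/2·9/17 = 235/374.
By Bayes' rule, P(Urn A | purple) = 4/11 / 235/374 = 136/235 ≈ 0.5787.

136/235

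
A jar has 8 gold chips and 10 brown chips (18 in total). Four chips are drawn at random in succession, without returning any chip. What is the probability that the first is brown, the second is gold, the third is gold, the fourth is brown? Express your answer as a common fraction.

7/102

Multiply the conditional probability of each draw in order, without replacement, so each draw removes one from its color and from the total.
P = (10/18) · (8/17) · (7/16) · (9/15) = 7/102 ≈ 0.0686.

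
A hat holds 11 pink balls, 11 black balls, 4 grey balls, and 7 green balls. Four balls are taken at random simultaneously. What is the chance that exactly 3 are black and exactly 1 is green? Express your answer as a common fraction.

7/248

Unordered draws without replacement: count favorable combinations over C(33,4).
Favorable = C(11,0) · C(11,3) · C(4,0) · C(7,1) = 1155; total = C(33,4) = 40920.
P = 1155/40920 = 7/248 ≈ 0.0282.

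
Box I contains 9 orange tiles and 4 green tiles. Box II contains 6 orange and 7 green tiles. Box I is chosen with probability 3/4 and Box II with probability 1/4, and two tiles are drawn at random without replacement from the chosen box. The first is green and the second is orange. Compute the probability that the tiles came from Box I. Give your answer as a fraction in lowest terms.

18/25

P(E | Box I) = 3/13; P(E | Box II) = 7/26.
P(E) = 3/4·3/13 + 1/4·7/26 = 25/104.
By Bayes' rule, P(Box I | E) = 9/52 / 25/104 = 18/25 ≈ 0.7200.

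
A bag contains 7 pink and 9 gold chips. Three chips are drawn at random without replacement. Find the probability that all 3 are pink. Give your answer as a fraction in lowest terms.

1/16

Unordered draws without replacement: count favorable combinations over C(16,3).
Favorable = C(7,3) · C(9,0) = 35; total = C(16,3) = 560.
P = 35/560 = 1/16 ≈ 0.0625.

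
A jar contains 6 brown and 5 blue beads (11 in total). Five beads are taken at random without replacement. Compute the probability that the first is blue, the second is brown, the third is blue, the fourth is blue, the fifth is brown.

Multiply the conditional probability of each draw in order, without replacement, so each draw removes one from its color and from the total.
P = (5/11) · (6/10) · (4/9) · (3/8) · (5/7) = 5/154 ≈ 0.0325.

5/154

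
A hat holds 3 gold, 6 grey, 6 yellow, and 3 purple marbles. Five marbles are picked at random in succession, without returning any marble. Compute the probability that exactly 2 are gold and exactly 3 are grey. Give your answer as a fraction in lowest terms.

Unordered draws without replacement: count favorable combinations over C(18,5).
Favorable = C(3,2) · C(6,3) · C(6,0) · C(3,0) = 60; total = C(18,5) = 8568.
P = 60/8568 = 5/714 ≈ 0.0070.

5/714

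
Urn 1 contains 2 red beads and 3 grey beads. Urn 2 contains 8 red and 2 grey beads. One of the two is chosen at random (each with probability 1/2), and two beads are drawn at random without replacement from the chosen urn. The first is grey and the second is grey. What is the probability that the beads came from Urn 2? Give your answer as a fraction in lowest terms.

P(E | Urn 1) = 3/10; P(E | Urn 2) = 1/45.
P(E) = 1/2·3/10 + 1/2·1/45 = 29/180.
By Bayes' rule, P(Urn 2 | E) = 1/90 / 29/180 = 2/29 ≈ 0.0690.

2/29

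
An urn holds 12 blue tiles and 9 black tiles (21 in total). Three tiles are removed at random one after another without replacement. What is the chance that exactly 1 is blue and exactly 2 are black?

Unordered draws without replacement: count favorable combinations over C(21,3).
Favorable = C(12,1) · C(9,2) = 432; total = C(21,3) = 1330.
P = 432/1330 = 216/665 ≈ 0.3248.

216/665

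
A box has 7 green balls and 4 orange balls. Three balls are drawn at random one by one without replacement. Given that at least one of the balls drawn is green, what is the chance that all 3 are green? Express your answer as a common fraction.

5/23

P(all 3 green) = C(7,3)/C(11,3) = 7/33; P(at least one green) = 1 − C(4,3)/C(11,3) = 161/165.
Since 'all 3 green' ⊆ 'at least one green', P(all 3 | at least one) = 7/33 / 161/165 = 5/23 ≈ 0.2174.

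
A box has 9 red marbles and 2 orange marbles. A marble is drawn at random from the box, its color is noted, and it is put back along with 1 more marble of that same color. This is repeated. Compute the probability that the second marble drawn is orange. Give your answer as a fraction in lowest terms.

2/11

Condition on the first draw. If first is orange (prob 2/11), second-orange has prob (3)/(12); if not (prob 9/11), it has prob 2/(12).
P = (2/11)·(3/12) + (9/11)·(2/12) = 2/11 ≈ 0.1818.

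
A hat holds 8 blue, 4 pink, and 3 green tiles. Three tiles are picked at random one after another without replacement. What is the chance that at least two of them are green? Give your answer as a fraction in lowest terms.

Sum the hypergeometric tail for j = 2,…,3 green tiles.
Favorable = C(3,2)·C(12,1) + C(3,3)·C(12,0) = 37; total = C(15,3) = 455.
P = 37/455 = 37/455 ≈ 0.0813.

37/455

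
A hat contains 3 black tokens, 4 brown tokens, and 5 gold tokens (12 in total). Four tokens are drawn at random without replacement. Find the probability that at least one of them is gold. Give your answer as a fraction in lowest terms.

92/99

Use the complement: P(at least one gold) = 1 − P(no gold).
P(none) = C(7,4)/C(12,4) = 35/495.
So P = 1 − 35/495 = 92/99 ≈ 0.9293.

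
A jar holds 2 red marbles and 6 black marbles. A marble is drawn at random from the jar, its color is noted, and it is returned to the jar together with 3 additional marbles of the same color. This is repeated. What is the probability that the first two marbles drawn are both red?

5/44

After a red draw the jar holds 5 red out of 11.
P = (2/8)·(5/11) = 5/44 ≈ 0.1136.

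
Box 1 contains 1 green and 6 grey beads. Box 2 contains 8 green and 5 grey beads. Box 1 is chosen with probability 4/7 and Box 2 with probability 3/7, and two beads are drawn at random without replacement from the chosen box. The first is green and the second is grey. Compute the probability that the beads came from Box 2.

P(E | Box 1) = 1/7; P(E | Box 2) = 10/39.
P(E) = 4/7·1/7 + 3/7·10/39 = 122/637.
By Bayes' rule, P(Box 2 | E) = 10/91 / 122/637 = 35/61 ≈ 0.5738.

35/61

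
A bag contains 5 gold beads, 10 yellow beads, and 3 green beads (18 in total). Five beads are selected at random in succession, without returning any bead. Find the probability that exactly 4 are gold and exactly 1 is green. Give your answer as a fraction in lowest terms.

Unordered draws without replacement: count favorable combinations over C(18,5).
Favorable = C(5,4) · C(10,0) · C(3,1) = 15; total = C(18,5) = 8568.
P = 15/8568 = 5/2856 ≈ 0.0018.

5/2856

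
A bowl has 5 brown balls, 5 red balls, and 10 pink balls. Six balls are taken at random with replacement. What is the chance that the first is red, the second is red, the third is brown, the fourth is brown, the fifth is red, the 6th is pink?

1/2048

Multiply the conditional probability of each draw in order, with replacement (the composition resets each draw).
P = (5/20) · (5/20) · (5/20) · (5/20) · (5/20) · (10/20) = 1/2048 ≈ 0.0005.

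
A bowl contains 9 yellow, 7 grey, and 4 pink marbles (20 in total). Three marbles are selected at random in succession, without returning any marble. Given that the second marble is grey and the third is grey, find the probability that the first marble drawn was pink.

P(first=pink and the second marble is grey and the third is grey) = (4/20)·(7/19)·(6/18) = 7/285.
P(E) = Σ over first color = 21/380 + 7/228 + 7/285 = 21/190.
By Bayes, P(first=pink | E) = 7/285 / 21/190 = 2/9 ≈ 0.2222.

2/9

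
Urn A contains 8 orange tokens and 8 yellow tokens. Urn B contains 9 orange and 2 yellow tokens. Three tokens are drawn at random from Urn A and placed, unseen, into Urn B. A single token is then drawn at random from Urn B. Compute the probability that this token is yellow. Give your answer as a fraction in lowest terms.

1/4

Condition on how many of the transferred tokens are yellow (from Urn A: 8 yellow of 16; then Urn B has 14 total).
  0 yellow: C(8,0)C(8,3)/C(16,3) = 1/10; then P = 2/14
  1 yellow: C(8,1)C(8,2)/C(16,3) = 2/5; then P = 3/14
  2 yellow: C(8,2)C(8,1)/C(16,3) = 2/5; then P = 4/14
  3 yellow: C(8,3)C(8,0)/C(16,3) = 1/10; then P = 5/14
P(yellow from Urn B) = 1/4 ≈ 0.2500.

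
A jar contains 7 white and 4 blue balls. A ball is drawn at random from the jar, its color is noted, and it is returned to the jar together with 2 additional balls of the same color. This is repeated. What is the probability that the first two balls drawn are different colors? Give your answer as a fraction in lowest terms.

56/143

Either white then blue, or blue then white; after the first draw the total is 13.
P = (7/11)·(4/13) + (4/11)·(7/13) = 56/143 ≈ 0.3916.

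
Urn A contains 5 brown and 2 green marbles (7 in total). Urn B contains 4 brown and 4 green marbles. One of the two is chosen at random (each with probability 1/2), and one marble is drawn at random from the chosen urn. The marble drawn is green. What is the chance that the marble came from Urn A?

4/11

P(green | Urn A) = 2/7; P(green | Urn B) = 1/2.
P(green) = 1/2·2/7 + 1/2·1/2 = 11/28.
By Bayes' rule, P(Urn A | green) = 1/7 / 11/28 = 4/11 ≈ 0.3636.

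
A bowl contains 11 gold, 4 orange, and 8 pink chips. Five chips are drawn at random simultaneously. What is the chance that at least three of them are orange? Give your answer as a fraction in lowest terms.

Sum the hypergeometric tail for j = 3,…,4 orange chips.
Favorable = C(4,3)·C(19,2) + C(4,4)·C(19,1) = 703; total = C(23,5) = 33649.
P = 703/33649 = 37/1771 ≈ 0.0209.

37/1771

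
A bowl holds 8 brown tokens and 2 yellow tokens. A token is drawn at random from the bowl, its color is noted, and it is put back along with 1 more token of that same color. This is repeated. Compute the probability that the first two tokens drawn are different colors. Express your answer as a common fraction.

Either yellow then brown, or brown then yellow; after the first draw the total is 11.
P = (2/10)·(8/11) + (8/10)·(2/11) = 16/55 ≈ 0.2909.

16/55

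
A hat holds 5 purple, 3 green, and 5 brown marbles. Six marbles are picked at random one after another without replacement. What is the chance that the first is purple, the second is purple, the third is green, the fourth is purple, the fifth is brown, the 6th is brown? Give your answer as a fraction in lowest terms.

Multiply the conditional probability of each draw in order, without replacement, so each draw removes one from its color and from the total.
P = (5/13) · (4/12) · (3/11) · (3/10) · (5/9) · (4/8) = 5/1716 ≈ 0.0029.

5/1716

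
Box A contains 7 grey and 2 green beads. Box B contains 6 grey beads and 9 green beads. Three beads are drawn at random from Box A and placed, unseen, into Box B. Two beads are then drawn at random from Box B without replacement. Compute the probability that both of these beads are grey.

41/204

Condition on how many of the transferred beads are grey (from Box A: 7 grey of 9; then Box B has 18 total).
  1 grey: C(7,1)C(2,2)/C(9,3) = 1/12; then P = C(7,2)/C(18,2) = 7/51
  2 grey: C(7,2)C(2,1)/C(9,3) = 1/2; then P = C(8,2)/C(18,2) = 28/153
  3 grey: C(7,3)C(2,0)/C(9,3) = 5/12; then P = C(9,2)/C(18,2) = 4/17
P(both grey) = 41/204 ≈ 0.2010.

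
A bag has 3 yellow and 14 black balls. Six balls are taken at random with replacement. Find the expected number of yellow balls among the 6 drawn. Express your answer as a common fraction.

18/17

By linearity of expectation, E[X] = Σ P(draw i is yellow); each independent draw has P(yellow) = 3/17.
E[X] = 6 · 3/17 = 18/17 ≈ 1.0588.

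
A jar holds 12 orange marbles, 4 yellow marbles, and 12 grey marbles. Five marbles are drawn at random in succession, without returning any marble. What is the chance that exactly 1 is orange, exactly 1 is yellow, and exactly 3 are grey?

Unordered draws without replacement: count favorable combinations over C(28,5).
Favorable = C(12,1) · C(4,1) · C(12,3) = 10560; total = C(28,5) = 98280.
P = 10560/98280 = 88/819 ≈ 0.1074.

88/819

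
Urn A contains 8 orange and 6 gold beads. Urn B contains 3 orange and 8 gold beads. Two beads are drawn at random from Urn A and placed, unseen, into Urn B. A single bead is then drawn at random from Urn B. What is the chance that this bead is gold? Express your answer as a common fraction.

Condition on how many of the transferred beads are gold (from Urn A: 6 gold of 14; then Urn B has 13 total).
  0 gold: C(6,0)C(8,2)/C(14,2) = 4/13; then P = 8/13
  1 gold: C(6,1)C(8,1)/C(14,2) = 48/91; then P = 9/13
  2 gold: C(6,2)C(8,0)/C(14,2) = 15/91; then P = 10/13
P(gold from Urn B) = 62/91 ≈ 0.6813.

62/91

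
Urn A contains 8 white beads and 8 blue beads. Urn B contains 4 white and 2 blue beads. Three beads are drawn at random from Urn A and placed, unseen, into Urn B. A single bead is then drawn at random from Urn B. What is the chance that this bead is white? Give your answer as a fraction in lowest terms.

Condition on how many of the transferred beads are white (from Urn A: 8 white of 16; then Urn B has 9 total).
  0 white: C(8,0)C(8,3)/C(16,3) = 1/10; then P = 4/9
  1 white: C(8,1)C(8,2)/C(16,3) = 2/5; then P = 5/9
  2 white: C(8,2)C(8,1)/C(16,3) = 2/5; then P = 6/9
  3 white: C(8,3)C(8,0)/C(16,3) = 1/10; then P = 7/9
P(white from Urn B) = 11/18 ≈ 0.6111.

11/18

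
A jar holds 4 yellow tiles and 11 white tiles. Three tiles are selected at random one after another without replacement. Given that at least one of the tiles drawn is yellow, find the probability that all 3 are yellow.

2/145

P(all 3 yellow) = C(4,3)/C(15,3) = 4/455; P(at least one yellow) = 1 − C(11,3)/C(15,3) = 58/91.
Since 'all 3 yellow' ⊆ 'at least one yellow', P(all 3 | at least one) = 4/455 / 58/91 = 2/145 ≈ 0.0138.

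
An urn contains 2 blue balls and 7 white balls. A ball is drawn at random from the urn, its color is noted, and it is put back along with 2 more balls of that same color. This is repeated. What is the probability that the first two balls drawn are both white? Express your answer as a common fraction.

7/11

After a white draw the urn holds 9 white out of 11.
P = (7/9)·(9/11) = 7/11 ≈ 0.6364.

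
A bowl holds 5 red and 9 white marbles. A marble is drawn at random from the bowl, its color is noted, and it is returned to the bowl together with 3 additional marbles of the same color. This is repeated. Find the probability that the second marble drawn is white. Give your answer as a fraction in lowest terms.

9/14

Condition on the first draw. If first is white (prob 9/14), second-white has prob (12)/(17); if not (prob 5/14), it has prob 9/(17).
P = (9/14)·(12/17) + (5/14)·(9/17) = 9/14 ≈ 0.6429.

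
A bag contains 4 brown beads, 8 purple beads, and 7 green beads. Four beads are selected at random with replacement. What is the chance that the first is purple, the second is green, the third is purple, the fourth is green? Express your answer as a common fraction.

3136/130321

Multiply the conditional probability of each draw in order, with replacement (the composition resets each draw).
P = (8/19) · (7/19) · (8/19) · (7/19) = 3136/130321 ≈ 0.0241.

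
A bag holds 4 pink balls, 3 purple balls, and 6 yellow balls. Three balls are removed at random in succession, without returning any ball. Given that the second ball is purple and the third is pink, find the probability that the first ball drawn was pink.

3/11

P(first=pink and the second ball is purple and the third is pink) = (4/13)·(3/12)·(3/11) = 3/143.
P(E) = Σ over first color = 3/143 + 2/143 + 6/143 = 1/13.
By Bayes, P(first=pink | E) = 3/143 / 1/13 = 3/11 ≈ 0.2727.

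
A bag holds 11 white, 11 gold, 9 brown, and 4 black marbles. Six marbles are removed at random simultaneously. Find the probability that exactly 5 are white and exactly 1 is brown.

27/10540

Unordered draws without replacement: count favorable combinations over C(35,6).
Favorable = C(11,5) · C(11,0) · C(9,1) · C(4,0) = 4158; total = C(35,6) = 1623160.
P = 4158/1623160 = 27/10540 ≈ 0.0026.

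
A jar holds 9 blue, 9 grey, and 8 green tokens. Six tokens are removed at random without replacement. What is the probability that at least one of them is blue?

Use the complement: P(at least one blue) = 1 − P(no blue).
P(none) = C(17,6)/C(26,6) = 12376/230230.
So P = 1 − 12376/230230 = 1197/1265 ≈ 0.9462.

1197/1265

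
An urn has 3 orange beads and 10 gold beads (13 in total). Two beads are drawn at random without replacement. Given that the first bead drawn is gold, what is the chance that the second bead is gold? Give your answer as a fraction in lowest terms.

After removing 1 gold, the urn has 9 gold out of 12 remaining.
P(second is gold | given) = 9/12 = 3/4 ≈ 0.7500.

3/4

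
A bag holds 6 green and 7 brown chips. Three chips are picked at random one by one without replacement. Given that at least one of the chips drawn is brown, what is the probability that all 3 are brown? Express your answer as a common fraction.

5/38

P(all 3 brown) = C(7,3)/C(13,3) = 35/286; P(at least one brown) = 1 − C(6,3)/C(13,3) = 133/143.
Since 'all 3 brown' ⊆ 'at least one brown', P(all 3 | at least one) = 35/286 / 133/143 = 5/38 ≈ 0.1316.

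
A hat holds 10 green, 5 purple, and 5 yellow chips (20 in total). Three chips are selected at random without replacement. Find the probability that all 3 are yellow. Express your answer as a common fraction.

Unordered draws without replacement: count favorable combinations over C(20,3).
Favorable = C(10,0) · C(5,0) · C(5,3) = 10; total = C(20,3) = 1140.
P = 10/1140 = 1/114 ≈ 0.0088.

1/114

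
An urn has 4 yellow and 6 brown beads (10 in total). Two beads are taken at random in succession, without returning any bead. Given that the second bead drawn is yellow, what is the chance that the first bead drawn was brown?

P(first=brown and the second bead drawn is yellow) = (6/10)·(4/9) = 4/15.
P(the second bead drawn is yellow) = Σ over first color = 2/15 + 4/15 = 2/5.
By Bayes, P(first=brown | the second bead drawn is yellow) = 4/15 / 2/5 = 2/3 ≈ 0.6667.

2/3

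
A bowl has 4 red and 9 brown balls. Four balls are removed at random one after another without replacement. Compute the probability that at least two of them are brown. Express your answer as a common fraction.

678/715

Sum the hypergeometric tail for j = 2,…,4 brown balls.
Favorable = C(9,2)·C(4,2) + C(9,3)·C(4,1) + C(9,4)·C(4,0) = 678; total = C(13,4) = 715.
P = 678/715 = 678/715 ≈ 0.9483.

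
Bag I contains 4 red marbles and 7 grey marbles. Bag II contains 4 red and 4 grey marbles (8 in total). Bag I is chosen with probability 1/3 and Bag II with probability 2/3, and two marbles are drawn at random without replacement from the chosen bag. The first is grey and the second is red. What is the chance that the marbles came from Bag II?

110/159

P(E | Bag I) = 14/55; P(E | Bag II) = 2/7.
P(E) = 1/3·14/55 + 2/3·2/7 = 106/385.
By Bayes' rule, P(Bag II | E) = 4/21 / 106/385 = 110/159 ≈ 0.6918.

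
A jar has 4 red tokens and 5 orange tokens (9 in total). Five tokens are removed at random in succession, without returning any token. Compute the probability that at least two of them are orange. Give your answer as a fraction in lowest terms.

Sum the hypergeometric tail for j = 2,…,5 orange tokens.
Favorable = C(5,2)·C(4,3) + C(5,3)·C(4,2) + C(5,4)·C(4,1) + C(5,5)·C(4,0) = 121; total = C(9,5) = 126.
P = 121/126 = 121/126 ≈ 0.9603.

121/126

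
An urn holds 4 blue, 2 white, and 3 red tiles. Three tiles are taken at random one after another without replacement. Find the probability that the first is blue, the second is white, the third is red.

Multiply the conditional probability of each draw in order, without replacement, so each draw removes one from its color and from the total.
P = (4/9) · (2/8) · (3/7) = 1/21 ≈ 0.0476.

1/21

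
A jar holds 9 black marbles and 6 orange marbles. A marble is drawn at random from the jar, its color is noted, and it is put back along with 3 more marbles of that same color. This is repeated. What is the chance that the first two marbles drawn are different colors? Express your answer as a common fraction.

2/5

Either black then orange, or orange then black; after the first draw the total is 18.
P = (9/15)·(6/18) + (6/15)·(9/18) = 2/5 ≈ 0.4000.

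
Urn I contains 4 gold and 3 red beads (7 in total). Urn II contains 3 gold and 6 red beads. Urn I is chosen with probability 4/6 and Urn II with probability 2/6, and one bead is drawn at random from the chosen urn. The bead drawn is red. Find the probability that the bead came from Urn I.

9/16

P(red | Urn I) = 3/7; P(red | Urn II) = 2/3.
P(red) = 2/3·3/7 + 1/3·2/3 = 32/63.
By Bayes' rule, P(Urn I | red) = 2/7 / 32/63 = 9/16 ≈ 0.5625.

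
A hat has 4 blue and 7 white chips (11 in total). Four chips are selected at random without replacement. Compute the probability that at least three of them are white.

Sum the hypergeometric tail for j = 3,…,4 white chips.
Favorable = C(7,3)·C(4,1) + C(7,4)·C(4,0) = 175; total = C(11,4) = 330.
P = 175/330 = 35/66 ≈ 0.5303.

35/66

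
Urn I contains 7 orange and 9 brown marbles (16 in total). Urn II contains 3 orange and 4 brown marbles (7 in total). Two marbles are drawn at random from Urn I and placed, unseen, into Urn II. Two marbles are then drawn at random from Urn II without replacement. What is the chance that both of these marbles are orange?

Condition on how many of the transferred marbles are orange (from Urn I: 7 orange of 16; then Urn II has 9 total).
  0 orange: C(7,0)C(9,2)/C(16,2) = 3/10; then P = C(3,2)/C(9,2) = 1/12
  1 orange: C(7,1)C(9,1)/C(16,2) = 21/40; then P = C(4,2)/C(9,2) = 1/6
  2 orange: C(7,2)C(9,0)/C(16,2) = 7/40; then P = C(5,2)/C(9,2) = 5/18
P(both orange) = 29/180 ≈ 0.1611.

29/180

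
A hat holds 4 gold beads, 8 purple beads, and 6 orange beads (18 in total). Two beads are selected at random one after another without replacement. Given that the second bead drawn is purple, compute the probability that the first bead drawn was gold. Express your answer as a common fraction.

4/17

P(first=gold and the second bead drawn is purple) = (4/18)·(8/17) = 16/153.
P(the second bead drawn is purple) = Σ over first color = 16/153 + 28/153 + 8/51 = 4/9.
By Bayes, P(first=gold | the second bead drawn is purple) = 16/153 / 4/9 = 4/17 ≈ 0.2353.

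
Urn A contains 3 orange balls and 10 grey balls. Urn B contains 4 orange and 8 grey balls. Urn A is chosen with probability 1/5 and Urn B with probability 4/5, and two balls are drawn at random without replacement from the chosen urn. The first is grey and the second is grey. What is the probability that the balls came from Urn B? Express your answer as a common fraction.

1456/1951

P(E | Urn A) = 15/26; P(E | Urn B) = 14/33.
P(E) = 1/5·15/26 + 4/5·14/33 = 1951/4290.
By Bayes' rule, P(Urn B | E) = 56/165 / 1951/4290 = 1456/1951 ≈ 0.7463.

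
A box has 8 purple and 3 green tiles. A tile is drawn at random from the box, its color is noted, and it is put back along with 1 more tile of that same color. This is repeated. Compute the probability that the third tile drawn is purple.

Sum over the four possibilities for the first two draws (purple/not-purple each), tracking how the purple count and total change by +1 per draw.
P(third is purple) = 8/11 ≈ 0.7273. (In a Pólya urn every draw has the same marginal probability 8/11.)

8/11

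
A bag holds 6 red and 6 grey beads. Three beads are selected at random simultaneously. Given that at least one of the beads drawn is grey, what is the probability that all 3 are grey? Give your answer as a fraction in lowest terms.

P(all 3 grey) = C(6,3)/C(12,3) = 1/11; P(at least one grey) = 1 − C(6,3)/C(12,3) = 10/11.
Since 'all 3 grey' ⊆ 'at least one grey', P(all 3 | at least one) = 1/11 / 10/11 = 1/10 ≈ 0.1000.

1/10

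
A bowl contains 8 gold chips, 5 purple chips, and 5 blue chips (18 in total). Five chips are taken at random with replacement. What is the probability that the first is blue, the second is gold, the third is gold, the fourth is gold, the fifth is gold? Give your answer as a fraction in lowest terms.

Multiply the conditional probability of each draw in order, with replacement (the composition resets each draw).
P = (5/18) · (8/18) · (8/18) · (8/18) · (8/18) = 640/59049 ≈ 0.0108.

640/59049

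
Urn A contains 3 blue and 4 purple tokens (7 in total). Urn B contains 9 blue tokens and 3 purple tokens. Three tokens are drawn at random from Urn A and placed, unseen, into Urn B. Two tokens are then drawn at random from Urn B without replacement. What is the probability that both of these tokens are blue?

Condition on how many of the transferred tokens are blue (from Urn A: 3 blue of 7; then Urn B has 15 total).
  0 blue: C(3,0)C(4,3)/C(7,3) = 4/35; then P = C(9,2)/C(15,2) = 12/35
  1 blue: C(3,1)C(4,2)/C(7,3) = 18/35; then P = C(10,2)/C(15,2) = 3/7
  2 blue: C(3,2)C(4,1)/C(7,3) = 12/35; then P = C(11,2)/C(15,2) = 11/21
  3 blue: C(3,3)C(4,0)/C(7,3) = 1/35; then P = C(12,2)/C(15,2) = 22/35
P(both blue) = 16/35 ≈ 0.4571.

16/35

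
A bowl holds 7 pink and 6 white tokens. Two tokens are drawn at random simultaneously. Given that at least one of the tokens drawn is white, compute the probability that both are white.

P(both white) = C(6,2)/C(13,2) = 5/26; P(at least one white) = 1 − C(7,2)/C(13,2) = 19/26.
Since 'both white' ⊆ 'at least one white', P(both | at least one) = 5/26 / 19/26 = 5/19 ≈ 0.2632.

5/19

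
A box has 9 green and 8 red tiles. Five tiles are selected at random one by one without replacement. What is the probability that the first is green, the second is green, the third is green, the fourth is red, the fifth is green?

Multiply the conditional probability of each draw in order, without replacement, so each draw removes one from its color and from the total.
P = (9/17) · (8/16) · (7/15) · (8/14) · (6/13) = 36/1105 ≈ 0.0326.

36/1105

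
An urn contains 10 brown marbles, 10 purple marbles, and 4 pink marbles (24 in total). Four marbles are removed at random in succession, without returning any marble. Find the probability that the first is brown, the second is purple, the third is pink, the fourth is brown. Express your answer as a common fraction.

Multiply the conditional probability of each draw in order, without replacement, so each draw removes one from its color and from the total.
P = (10/24) · (10/23) · (4/22) · (9/21) = 25/1771 ≈ 0.0141.

25/1771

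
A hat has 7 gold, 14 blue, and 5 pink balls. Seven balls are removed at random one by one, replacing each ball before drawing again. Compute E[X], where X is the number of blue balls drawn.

By linearity of expectation, E[X] = Σ P(draw i is blue); each independent draw has P(blue) = 14/26.
E[X] = 7 · 14/26 = 49/13 ≈ 3.7692.

49/13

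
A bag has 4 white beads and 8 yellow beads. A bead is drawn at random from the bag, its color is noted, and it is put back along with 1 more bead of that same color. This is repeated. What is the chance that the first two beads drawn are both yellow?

After a yellow draw the bag holds 9 yellow out of 13.
P = (8/12)·(9/13) = 6/13 ≈ 0.4615.

6/13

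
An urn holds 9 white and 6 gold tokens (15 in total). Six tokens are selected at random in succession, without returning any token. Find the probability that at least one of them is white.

5004/5005

Use the complement: P(at least one white) = 1 − P(no white).
P(none) = C(6,6)/C(15,6) = 1/5005.
So P = 1 − 1/5005 = 5004/5005 ≈ 0.9998.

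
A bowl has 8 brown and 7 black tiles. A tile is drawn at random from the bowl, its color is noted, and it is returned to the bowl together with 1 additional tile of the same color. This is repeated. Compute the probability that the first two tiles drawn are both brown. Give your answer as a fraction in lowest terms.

After a brown draw the bowl holds 9 brown out of 16.
P = (8/15)·(9/16) = 3/10 ≈ 0.3000.

3/10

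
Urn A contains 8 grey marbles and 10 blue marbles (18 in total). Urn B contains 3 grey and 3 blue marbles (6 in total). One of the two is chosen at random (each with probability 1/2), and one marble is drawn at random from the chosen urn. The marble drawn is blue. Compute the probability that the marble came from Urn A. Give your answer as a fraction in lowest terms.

P(blue | Urn A) = 5/9; P(blue | Urn B) = 1/2.
P(blue) = 1/2·5/9 + 1/2·1/2 = 19/36.
By Bayes' rule, P(Urn A | blue) = 5/18 / 19/36 = 10/19 ≈ 0.5263.

10/19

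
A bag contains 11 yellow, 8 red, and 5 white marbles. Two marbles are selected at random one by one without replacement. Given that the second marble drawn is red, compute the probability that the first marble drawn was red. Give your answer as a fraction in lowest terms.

P(first=red and the second marble drawn is red) = (8/24)·(7/23) = 7/69.
P(the second marble drawn is red) = Σ over first color = 11/69 + 7/69 + 5/69 = 1/3.
By Bayes, P(first=red | the second marble drawn is red) = 7/69 / 1/3 = 7/23 ≈ 0.3043.

7/23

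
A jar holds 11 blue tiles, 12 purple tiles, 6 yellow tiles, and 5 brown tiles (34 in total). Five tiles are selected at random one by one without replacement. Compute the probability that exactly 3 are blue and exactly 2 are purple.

Unordered draws without replacement: count favorable combinations over C(34,5).
Favorable = C(11,3) · C(12,2) · C(6,0) · C(5,0) = 10890; total = C(34,5) = 278256.
P = 10890/278256 = 165/4216 ≈ 0.0391.

165/4216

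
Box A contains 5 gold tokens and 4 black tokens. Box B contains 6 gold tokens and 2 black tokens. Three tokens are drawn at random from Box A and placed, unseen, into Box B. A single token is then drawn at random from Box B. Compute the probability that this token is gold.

Condition on how many of the transferred tokens are gold (from Box A: 5 gold of 9; then Box B has 11 total).
  0 gold: C(5,0)C(4,3)/C(9,3) = 1/21; then P = 6/11
  1 gold: C(5,1)C(4,2)/C(9,3) = 5/14; then P = 7/11
  2 gold: C(5,2)C(4,1)/C(9,3) = 10/21; then P = 8/11
  3 gold: C(5,3)C(4,0)/C(9,3) = 5/42; then P = 9/11
P(gold from Box B) = 23/33 ≈ 0.6970.

23/33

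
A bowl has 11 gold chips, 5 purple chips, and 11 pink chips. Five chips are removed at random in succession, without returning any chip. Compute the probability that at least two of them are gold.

2167/3105

Sum the hypergeometric tail for j = 2,…,5 gold chips.
Favorable = C(11,2)·C(16,3) + C(11,3)·C(16,2) + C(11,4)·C(16,1) + C(11,5)·C(16,0) = 56342; total = C(27,5) = 80730.
P = 56342/80730 = 2167/3105 ≈ 0.6979.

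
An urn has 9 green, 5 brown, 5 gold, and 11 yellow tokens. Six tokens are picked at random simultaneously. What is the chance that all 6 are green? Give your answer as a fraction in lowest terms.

Unordered draws without replacement: count favorable combinations over C(30,6).
Favorable = C(9,6) · C(5,0) · C(5,0) · C(11,0) = 84; total = C(30,6) = 593775.
P = 84/593775 = 4/28275 ≈ 0.0001.

4/28275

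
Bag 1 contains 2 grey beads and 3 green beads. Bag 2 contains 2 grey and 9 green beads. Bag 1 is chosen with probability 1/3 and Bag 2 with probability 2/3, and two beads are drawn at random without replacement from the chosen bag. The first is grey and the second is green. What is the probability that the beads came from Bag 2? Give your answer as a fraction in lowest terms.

P(E | Bag 1) = 3/10; P(E | Bag 2) = 9/55.
P(E) = 1/3·3/10 + 2/3·9/55 = 23/110.
By Bayes' rule, P(Bag 2 | E) = 6/55 / 23/110 = 12/23 ≈ 0.5217.

12/23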